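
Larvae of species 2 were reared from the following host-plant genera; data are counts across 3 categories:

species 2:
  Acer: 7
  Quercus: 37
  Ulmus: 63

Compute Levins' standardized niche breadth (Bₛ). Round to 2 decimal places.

Proportions for species 2 (n=107): 7/107=0.0654, 37/107=0.3458, 63/107=0.5888
Σpᵢ² = 0.0654² + 0.3458² + 0.5888² = 0.004277 + 0.119578 + 0.346685 = 0.470540
B = 1 / 0.470540 = 2.1252
Bₛ = (B − 1)/(n − 1) = (2.1252 − 1)/(3 − 1) = 1.1252/2 = 0.5626

0.56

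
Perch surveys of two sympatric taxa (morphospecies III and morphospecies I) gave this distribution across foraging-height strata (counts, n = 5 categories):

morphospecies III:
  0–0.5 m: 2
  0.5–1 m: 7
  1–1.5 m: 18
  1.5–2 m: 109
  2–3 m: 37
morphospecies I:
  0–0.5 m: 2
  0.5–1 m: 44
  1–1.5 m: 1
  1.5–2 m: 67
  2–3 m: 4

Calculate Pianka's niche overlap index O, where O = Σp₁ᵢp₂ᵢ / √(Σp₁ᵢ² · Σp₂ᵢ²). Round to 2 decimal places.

0.83

Proportions for morphospecies III (n=173): 2/173=0.0116, 7/173=0.0405, 18/173=0.1040, 109/173=0.6301, 37/173=0.2139
Proportions for morphospecies I (n=118): 2/118=0.0169, 44/118=0.3729, 1/118=0.0085, 67/118=0.5678, 4/118=0.0339
Σ p₁ᵢp₂ᵢ = 0.000196 + 0.015102 + 0.000884 + 0.357771 + 0.007251 = 0.381204
Σp_1ᵢ² = 0.0116² + 0.0405² + 0.1040² + 0.6301² + 0.2139² = 0.000135 + 0.001640 + 0.010816 + 0.397026 + 0.045753 = 0.455370
Σp_2ᵢ² = 0.0169² + 0.3729² + 0.0085² + 0.5678² + 0.0339² = 0.000286 + 0.139054 + 0.000072 + 0.322397 + 0.001149 = 0.462958
O = 0.381204 / √(0.455370 × 0.462958) = 0.381204 / 0.4591483 = 0.8302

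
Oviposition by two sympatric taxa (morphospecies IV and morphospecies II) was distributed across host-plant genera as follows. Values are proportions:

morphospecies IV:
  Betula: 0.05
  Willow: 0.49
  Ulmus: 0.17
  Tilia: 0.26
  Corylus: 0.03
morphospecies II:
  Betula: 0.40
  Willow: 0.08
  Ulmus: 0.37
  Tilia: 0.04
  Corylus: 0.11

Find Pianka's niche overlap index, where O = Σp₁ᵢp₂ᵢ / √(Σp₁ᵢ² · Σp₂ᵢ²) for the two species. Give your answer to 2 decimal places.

Σ p₁ᵢp₂ᵢ = 0.0200 + 0.0392 + 0.0629 + 0.0104 + 0.0033 = 0.1358
Σp_1ᵢ² = 0.05² + 0.49² + 0.17² + 0.26² + 0.03² = 0.0025 + 0.2401 + 0.0289 + 0.0676 + 0.0009 = 0.3400
Σp_2ᵢ² = 0.40² + 0.08² + 0.37² + 0.04² + 0.11² = 0.1600 + 0.0064 + 0.1369 + 0.0016 + 0.0121 = 0.3170
O = 0.1358 / √(0.3400 × 0.3170) = 0.1358 / 0.32830 = 0.4136

0.41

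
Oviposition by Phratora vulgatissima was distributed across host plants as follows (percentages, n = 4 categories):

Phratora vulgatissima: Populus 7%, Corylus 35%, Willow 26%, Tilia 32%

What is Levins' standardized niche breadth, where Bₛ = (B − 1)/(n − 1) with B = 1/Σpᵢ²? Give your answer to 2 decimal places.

Convert percentages to proportions (divide by 100).
Σpᵢ² = 0.07² + 0.35² + 0.26² + 0.32² = 0.0049 + 0.1225 + 0.0676 + 0.1024 = 0.2974
B = 1 / 0.2974 = 3.3625
Bₛ = (B − 1)/(n − 1) = (3.3625 − 1)/(4 − 1) = 2.3625/3 = 0.7875

0.79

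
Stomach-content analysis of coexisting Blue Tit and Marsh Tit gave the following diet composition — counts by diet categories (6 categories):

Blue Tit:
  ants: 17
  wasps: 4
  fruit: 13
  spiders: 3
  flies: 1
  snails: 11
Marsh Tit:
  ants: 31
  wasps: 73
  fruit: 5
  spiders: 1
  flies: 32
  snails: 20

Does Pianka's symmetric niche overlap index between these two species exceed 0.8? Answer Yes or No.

Proportions for Blue Tit (n=49): 17/49=0.3469, 4/49=0.0816, 13/49=0.2653, 3/49=0.0612, 1/49=0.0204, 11/49=0.2245
Proportions for Marsh Tit (n=162): 31/162=0.1914, 73/162=0.4506, 5/162=0.0309, 1/162=0.0062, 32/162=0.1975, 20/162=0.1235
Σ p₁ᵢp₂ᵢ = 0.066397 + 0.036769 + 0.008198 + 0.000379 + 0.004029 + 0.027726 = 0.143498
Σp_1ᵢ² = 0.3469² + 0.0816² + 0.2653² + 0.0612² + 0.0204² + 0.2245² = 0.120340 + 0.006659 + 0.070384 + 0.003745 + 0.000416 + 0.050400 = 0.251944
Σp_2ᵢ² = 0.1914² + 0.4506² + 0.0309² + 0.0062² + 0.1975² + 0.1235² = 0.036634 + 0.203040 + 0.000955 + 0.000038 + 0.039006 + 0.015252 = 0.294925
O = 0.143498 / √(0.251944 × 0.294925) = 0.143498 / 0.2725887 = 0.5264
O = 0.5264 < 0.8 → No.

No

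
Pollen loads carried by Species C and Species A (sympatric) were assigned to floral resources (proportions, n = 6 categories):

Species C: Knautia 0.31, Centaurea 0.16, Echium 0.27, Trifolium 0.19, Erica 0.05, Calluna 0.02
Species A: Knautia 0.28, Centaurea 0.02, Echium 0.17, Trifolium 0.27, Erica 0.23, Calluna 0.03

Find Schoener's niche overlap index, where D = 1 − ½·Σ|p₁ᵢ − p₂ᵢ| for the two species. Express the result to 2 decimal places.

Σ|p₁ᵢ − p₂ᵢ| = 0.03 + 0.14 + 0.10 + 0.08 + 0.18 + 0.01 = 0.54
D = 1 − ½ × 0.54 = 1 − 0.270 = 0.7300

0.73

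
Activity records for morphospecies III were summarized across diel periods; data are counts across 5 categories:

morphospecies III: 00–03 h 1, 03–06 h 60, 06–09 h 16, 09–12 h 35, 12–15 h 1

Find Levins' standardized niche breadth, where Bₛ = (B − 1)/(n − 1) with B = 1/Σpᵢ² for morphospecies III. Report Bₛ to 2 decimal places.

Proportions for morphospecies III (n=113): 1/113=0.0088, 60/113=0.5310, 16/113=0.1416, 35/113=0.3097, 1/113=0.0088
Σpᵢ² = 0.0088² + 0.5310² + 0.1416² + 0.3097² + 0.0088² = 0.000077 + 0.281961 + 0.020051 + 0.095914 + 0.000077 = 0.398080
B = 1 / 0.398080 = 2.5121
Bₛ = (B − 1)/(n − 1) = (2.5121 − 1)/(5 − 1) = 1.5121/4 = 0.3780

0.38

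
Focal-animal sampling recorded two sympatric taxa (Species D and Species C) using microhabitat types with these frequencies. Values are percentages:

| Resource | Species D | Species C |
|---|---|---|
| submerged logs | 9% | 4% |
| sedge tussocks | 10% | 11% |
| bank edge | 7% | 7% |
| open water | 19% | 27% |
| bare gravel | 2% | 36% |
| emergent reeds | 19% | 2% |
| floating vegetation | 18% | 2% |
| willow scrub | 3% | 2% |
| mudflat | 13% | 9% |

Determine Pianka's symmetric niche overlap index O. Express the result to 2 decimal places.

Convert percentages to proportions (divide by 100).
Σ p₁ᵢp₂ᵢ = 0.0036 + 0.0110 + 0.0049 + 0.0513 + 0.0072 + 0.0038 + 0.0036 + 0.0006 + 0.0117 = 0.0977
Σp_1ᵢ² = 0.09² + 0.10² + 0.07² + 0.19² + 0.02² + 0.19² + 0.18² + 0.03² + 0.13² = 0.0081 + 0.0100 + 0.0049 + 0.0361 + 0.0004 + 0.0361 + 0.0324 + 0.0009 + 0.0169 = 0.1458
Σp_2ᵢ² = 0.04² + 0.11² + 0.07² + 0.27² + 0.36² + 0.02² + 0.02² + 0.02² + 0.09² = 0.0016 + 0.0121 + 0.0049 + 0.0729 + 0.1296 + 0.0004 + 0.0004 + 0.0004 + 0.0081 = 0.2304
O = 0.0977 / √(0.1458 × 0.2304) = 0.0977 / 0.18328 = 0.5331

0.53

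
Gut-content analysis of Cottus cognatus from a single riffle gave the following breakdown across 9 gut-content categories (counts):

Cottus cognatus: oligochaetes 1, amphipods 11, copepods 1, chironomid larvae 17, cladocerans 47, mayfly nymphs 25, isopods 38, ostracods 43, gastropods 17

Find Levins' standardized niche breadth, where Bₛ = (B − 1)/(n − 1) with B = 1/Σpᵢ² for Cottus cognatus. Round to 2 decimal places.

0.61

Proportions for Cottus cognatus (n=200): 1/200=0.0050, 11/200=0.0550, 1/200=0.0050, 17/200=0.0850, 47/200=0.2350, 25/200=0.1250, 38/200=0.1900, 43/200=0.2150, 17/200=0.0850
Σpᵢ² = 0.0050² + 0.0550² + 0.0050² + 0.0850² + 0.2350² + 0.1250² + 0.1900² + 0.2150² + 0.0850² = 0.000025 + 0.003025 + 0.000025 + 0.007225 + 0.055225 + 0.015625 + 0.036100 + 0.046225 + 0.007225 = 0.170700
B = 1 / 0.170700 = 5.8582
Bₛ = (B − 1)/(n − 1) = (5.8582 − 1)/(9 − 1) = 4.8582/8 = 0.6073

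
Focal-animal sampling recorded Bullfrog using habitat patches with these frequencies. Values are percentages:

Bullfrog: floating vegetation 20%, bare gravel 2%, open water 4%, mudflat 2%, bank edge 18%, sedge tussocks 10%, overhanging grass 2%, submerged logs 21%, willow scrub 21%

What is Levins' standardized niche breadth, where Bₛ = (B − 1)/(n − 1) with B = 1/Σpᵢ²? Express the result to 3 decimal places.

0.596

Convert percentages to proportions (divide by 100).
Σpᵢ² = 0.20² + 0.02² + 0.04² + 0.02² + 0.18² + 0.10² + 0.02² + 0.21² + 0.21² = 0.0400 + 0.0004 + 0.0016 + 0.0004 + 0.0324 + 0.0100 + 0.0004 + 0.0441 + 0.0441 = 0.1734
B = 1 / 0.1734 = 5.76701
Bₛ = (B − 1)/(n − 1) = (5.76701 − 1)/(9 − 1) = 4.76701/8 = 0.59588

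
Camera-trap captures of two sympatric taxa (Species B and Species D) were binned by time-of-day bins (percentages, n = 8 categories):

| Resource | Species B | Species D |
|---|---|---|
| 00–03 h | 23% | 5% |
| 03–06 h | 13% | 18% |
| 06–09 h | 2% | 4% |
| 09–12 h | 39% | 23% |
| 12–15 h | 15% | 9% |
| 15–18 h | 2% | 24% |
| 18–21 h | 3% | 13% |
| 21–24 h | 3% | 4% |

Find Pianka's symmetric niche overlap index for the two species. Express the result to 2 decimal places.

0.72

Convert percentages to proportions (divide by 100).
Σ p₁ᵢp₂ᵢ = 0.0115 + 0.0234 + 0.0008 + 0.0897 + 0.0135 + 0.0048 + 0.0039 + 0.0012 = 0.1488
Σp_1ᵢ² = 0.23² + 0.13² + 0.02² + 0.39² + 0.15² + 0.02² + 0.03² + 0.03² = 0.0529 + 0.0169 + 0.0004 + 0.1521 + 0.0225 + 0.0004 + 0.0009 + 0.0009 = 0.2470
Σp_2ᵢ² = 0.05² + 0.18² + 0.04² + 0.23² + 0.09² + 0.24² + 0.13² + 0.04² = 0.0025 + 0.0324 + 0.0016 + 0.0529 + 0.0081 + 0.0576 + 0.0169 + 0.0016 = 0.1736
O = 0.1488 / √(0.2470 × 0.1736) = 0.1488 / 0.20707 = 0.7186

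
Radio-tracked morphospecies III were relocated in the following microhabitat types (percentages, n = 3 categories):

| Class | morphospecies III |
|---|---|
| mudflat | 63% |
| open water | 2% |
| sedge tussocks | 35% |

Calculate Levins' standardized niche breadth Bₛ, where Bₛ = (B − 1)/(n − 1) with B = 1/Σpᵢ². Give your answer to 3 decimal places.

0.462

Convert percentages to proportions (divide by 100).
Σpᵢ² = 0.63² + 0.02² + 0.35² = 0.3969 + 0.0004 + 0.1225 = 0.5198
B = 1 / 0.5198 = 1.92382
Bₛ = (B − 1)/(n − 1) = (1.92382 − 1)/(3 − 1) = 0.92382/2 = 0.46191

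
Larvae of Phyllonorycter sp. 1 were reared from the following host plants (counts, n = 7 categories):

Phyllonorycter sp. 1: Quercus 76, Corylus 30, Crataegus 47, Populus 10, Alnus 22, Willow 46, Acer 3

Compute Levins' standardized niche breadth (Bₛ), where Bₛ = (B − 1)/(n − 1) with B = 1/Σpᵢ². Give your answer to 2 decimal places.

Proportions for Phyllonorycter sp. 1 (n=234): 76/234=0.3248, 30/234=0.1282, 47/234=0.2009, 10/234=0.0427, 22/234=0.0940, 46/234=0.1966, 3/234=0.0128
Σpᵢ² = 0.3248² + 0.1282² + 0.2009² + 0.0427² + 0.0940² + 0.1966² + 0.0128² = 0.105495 + 0.016435 + 0.040361 + 0.001823 + 0.008836 + 0.038652 + 0.000164 = 0.211766
B = 1 / 0.211766 = 4.7222
Bₛ = (B − 1)/(n − 1) = (4.7222 − 1)/(7 − 1) = 3.7222/6 = 0.6204

0.62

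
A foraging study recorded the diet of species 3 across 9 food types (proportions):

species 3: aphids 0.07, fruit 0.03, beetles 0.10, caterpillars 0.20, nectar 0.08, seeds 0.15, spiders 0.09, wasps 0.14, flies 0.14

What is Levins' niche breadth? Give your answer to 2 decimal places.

7.58

Σpᵢ² = 0.07² + 0.03² + 0.10² + 0.20² + 0.08² + 0.15² + 0.09² + 0.14² + 0.14² = 0.0049 + 0.0009 + 0.0100 + 0.0400 + 0.0064 + 0.0225 + 0.0081 + 0.0196 + 0.0196 = 0.1320
B = 1 / 0.1320 = 7.5758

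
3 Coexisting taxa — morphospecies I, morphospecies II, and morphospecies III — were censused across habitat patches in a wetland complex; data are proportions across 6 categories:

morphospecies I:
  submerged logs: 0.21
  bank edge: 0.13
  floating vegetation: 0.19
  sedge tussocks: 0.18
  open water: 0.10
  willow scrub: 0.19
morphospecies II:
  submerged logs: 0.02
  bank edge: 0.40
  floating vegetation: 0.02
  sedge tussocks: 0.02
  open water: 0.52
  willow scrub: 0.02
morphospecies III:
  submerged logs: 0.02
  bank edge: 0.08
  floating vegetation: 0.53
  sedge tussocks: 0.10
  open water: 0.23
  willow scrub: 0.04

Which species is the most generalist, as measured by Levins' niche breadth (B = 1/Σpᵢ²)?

morphospecies I

Σp_Iᵢ² = 0.21² + 0.13² + 0.19² + 0.18² + 0.10² + 0.19² = 0.0441 + 0.0169 + 0.0361 + 0.0324 + 0.0100 + 0.0361 = 0.1756
B_I = 1 / 0.1756 = 5.6948
Σp_IIᵢ² = 0.02² + 0.40² + 0.02² + 0.02² + 0.52² + 0.02² = 0.0004 + 0.1600 + 0.0004 + 0.0004 + 0.2704 + 0.0004 = 0.4320
B_II = 1 / 0.4320 = 2.3148
Σp_IIIᵢ² = 0.02² + 0.08² + 0.53² + 0.10² + 0.23² + 0.04² = 0.0004 + 0.0064 + 0.2809 + 0.0100 + 0.0529 + 0.0016 = 0.3522
B_III = 1 / 0.3522 = 2.8393
Highest B → broadest niche (most generalist): morphospecies I (B = 5.69).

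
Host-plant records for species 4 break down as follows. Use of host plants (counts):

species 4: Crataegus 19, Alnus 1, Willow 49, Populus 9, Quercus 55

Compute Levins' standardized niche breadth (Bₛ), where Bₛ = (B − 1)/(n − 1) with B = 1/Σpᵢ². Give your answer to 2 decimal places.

0.50

Proportions for species 4 (n=133): 19/133=0.1429, 1/133=0.0075, 49/133=0.3684, 9/133=0.0677, 55/133=0.4135
Σpᵢ² = 0.1429² + 0.0075² + 0.3684² + 0.0677² + 0.4135² = 0.020420 + 0.000056 + 0.135719 + 0.004583 + 0.170982 = 0.331760
B = 1 / 0.331760 = 3.0142
Bₛ = (B − 1)/(n − 1) = (3.0142 − 1)/(5 − 1) = 2.0142/4 = 0.5036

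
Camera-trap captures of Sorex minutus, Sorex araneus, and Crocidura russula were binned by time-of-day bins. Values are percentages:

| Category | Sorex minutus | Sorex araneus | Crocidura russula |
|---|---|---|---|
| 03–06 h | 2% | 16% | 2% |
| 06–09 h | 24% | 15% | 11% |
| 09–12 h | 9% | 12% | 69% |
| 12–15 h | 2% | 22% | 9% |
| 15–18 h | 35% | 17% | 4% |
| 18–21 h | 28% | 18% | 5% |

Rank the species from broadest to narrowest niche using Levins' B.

Sorex araneus > Sorex minutus > Crocidura russula

Convert percentages to proportions (divide by 100).
Σp_minuᵢ² = 0.02² + 0.24² + 0.09² + 0.02² + 0.35² + 0.28² = 0.0004 + 0.0576 + 0.0081 + 0.0004 + 0.1225 + 0.0784 = 0.2674
B_minu = 1 / 0.2674 = 3.7397
Σp_aranᵢ² = 0.16² + 0.15² + 0.12² + 0.22² + 0.17² + 0.18² = 0.0256 + 0.0225 + 0.0144 + 0.0484 + 0.0289 + 0.0324 = 0.1722
B_aran = 1 / 0.1722 = 5.8072
Σp_russᵢ² = 0.02² + 0.11² + 0.69² + 0.09² + 0.04² + 0.05² = 0.0004 + 0.0121 + 0.4761 + 0.0081 + 0.0016 + 0.0025 = 0.5008
B_russ = 1 / 0.5008 = 1.9968
Ranking by B (broadest → narrowest): Sorex araneus (5.81) > Sorex minutus (3.74) > Crocidura russula (2.00)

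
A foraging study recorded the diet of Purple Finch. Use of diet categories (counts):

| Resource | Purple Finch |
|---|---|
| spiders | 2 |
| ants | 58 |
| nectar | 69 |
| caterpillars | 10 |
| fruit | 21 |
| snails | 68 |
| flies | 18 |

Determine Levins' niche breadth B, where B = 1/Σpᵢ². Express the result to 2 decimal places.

Proportions for Purple Finch (n=246): 2/246=0.0081, 58/246=0.2358, 69/246=0.2805, 10/246=0.0407, 21/246=0.0854, 68/246=0.2764, 18/246=0.0732
Σpᵢ² = 0.0081² + 0.2358² + 0.2805² + 0.0407² + 0.0854² + 0.2764² + 0.0732² = 0.000066 + 0.055602 + 0.078680 + 0.001656 + 0.007293 + 0.076397 + 0.005358 = 0.225052
B = 1 / 0.225052 = 4.4434

4.44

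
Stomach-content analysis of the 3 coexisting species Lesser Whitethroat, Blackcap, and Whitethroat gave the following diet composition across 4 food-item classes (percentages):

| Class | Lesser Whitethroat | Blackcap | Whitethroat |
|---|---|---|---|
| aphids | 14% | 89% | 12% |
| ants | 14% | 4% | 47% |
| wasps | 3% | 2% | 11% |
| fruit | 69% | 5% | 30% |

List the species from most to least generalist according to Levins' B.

Convert percentages to proportions (divide by 100).
Σp_Lessᵢ² = 0.14² + 0.14² + 0.03² + 0.69² = 0.0196 + 0.0196 + 0.0009 + 0.4761 = 0.5162
B_Less = 1 / 0.5162 = 1.9372
Σp_Blacᵢ² = 0.89² + 0.04² + 0.02² + 0.05² = 0.7921 + 0.0016 + 0.0004 + 0.0025 = 0.7966
B_Blac = 1 / 0.7966 = 1.2553
Σp_Whitᵢ² = 0.12² + 0.47² + 0.11² + 0.30² = 0.0144 + 0.2209 + 0.0121 + 0.0900 = 0.3374
B_Whit = 1 / 0.3374 = 2.9638
Ranking by B (broadest → narrowest): Whitethroat (2.96) > Lesser Whitethroat (1.94) > Blackcap (1.26)

Whitethroat > Lesser Whitethroat > Blackcap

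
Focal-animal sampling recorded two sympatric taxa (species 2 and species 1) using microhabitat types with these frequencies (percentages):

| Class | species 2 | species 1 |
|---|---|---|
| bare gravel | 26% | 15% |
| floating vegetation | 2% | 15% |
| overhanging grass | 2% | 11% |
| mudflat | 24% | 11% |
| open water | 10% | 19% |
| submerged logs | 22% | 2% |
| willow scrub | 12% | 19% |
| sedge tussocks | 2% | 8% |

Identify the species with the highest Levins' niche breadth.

Convert percentages to proportions (divide by 100).
Σp_2ᵢ² = 0.26² + 0.02² + 0.02² + 0.24² + 0.10² + 0.22² + 0.12² + 0.02² = 0.0676 + 0.0004 + 0.0004 + 0.0576 + 0.0100 + 0.0484 + 0.0144 + 0.0004 = 0.1992
B_2 = 1 / 0.1992 = 5.0201
Σp_1ᵢ² = 0.15² + 0.15² + 0.11² + 0.11² + 0.19² + 0.02² + 0.19² + 0.08² = 0.0225 + 0.0225 + 0.0121 + 0.0121 + 0.0361 + 0.0004 + 0.0361 + 0.0064 = 0.1482
B_1 = 1 / 0.1482 = 6.7476
Highest B → broadest niche (most generalist): species 1 (B = 6.75).

species 1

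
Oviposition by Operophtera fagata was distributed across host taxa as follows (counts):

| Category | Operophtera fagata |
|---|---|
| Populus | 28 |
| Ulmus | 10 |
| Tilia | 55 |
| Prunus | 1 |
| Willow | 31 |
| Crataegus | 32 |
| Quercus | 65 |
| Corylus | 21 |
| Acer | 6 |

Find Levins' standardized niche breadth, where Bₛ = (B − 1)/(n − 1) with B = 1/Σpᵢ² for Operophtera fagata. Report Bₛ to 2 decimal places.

Proportions for Operophtera fagata (n=249): 28/249=0.1124, 10/249=0.0402, 55/249=0.2209, 1/249=0.0040, 31/249=0.1245, 32/249=0.1285, 65/249=0.2610, 21/249=0.0843, 6/249=0.0241
Σpᵢ² = 0.1124² + 0.0402² + 0.2209² + 0.0040² + 0.1245² + 0.1285² + 0.2610² + 0.0843² + 0.0241² = 0.012634 + 0.001616 + 0.048797 + 0.000016 + 0.015500 + 0.016512 + 0.068121 + 0.007106 + 0.000581 = 0.170883
B = 1 / 0.170883 = 5.8520
Bₛ = (B − 1)/(n − 1) = (5.8520 − 1)/(9 − 1) = 4.8520/8 = 0.6065

0.61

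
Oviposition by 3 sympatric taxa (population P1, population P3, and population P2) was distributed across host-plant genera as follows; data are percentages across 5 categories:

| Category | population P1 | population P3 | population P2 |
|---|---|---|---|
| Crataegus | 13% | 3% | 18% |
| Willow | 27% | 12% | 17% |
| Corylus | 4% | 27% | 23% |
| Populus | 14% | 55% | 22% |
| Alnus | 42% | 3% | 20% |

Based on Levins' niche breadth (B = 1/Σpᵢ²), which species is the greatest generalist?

population P2

Convert percentages to proportions (divide by 100).
Σp_P1ᵢ² = 0.13² + 0.27² + 0.04² + 0.14² + 0.42² = 0.0169 + 0.0729 + 0.0016 + 0.0196 + 0.1764 = 0.2874
B_P1 = 1 / 0.2874 = 3.4795
Σp_P3ᵢ² = 0.03² + 0.12² + 0.27² + 0.55² + 0.03² = 0.0009 + 0.0144 + 0.0729 + 0.3025 + 0.0009 = 0.3916
B_P3 = 1 / 0.3916 = 2.5536
Σp_P2ᵢ² = 0.18² + 0.17² + 0.23² + 0.22² + 0.20² = 0.0324 + 0.0289 + 0.0529 + 0.0484 + 0.0400 = 0.2026
B_P2 = 1 / 0.2026 = 4.9358
Highest B → broadest niche (most generalist): population P2 (B = 4.94).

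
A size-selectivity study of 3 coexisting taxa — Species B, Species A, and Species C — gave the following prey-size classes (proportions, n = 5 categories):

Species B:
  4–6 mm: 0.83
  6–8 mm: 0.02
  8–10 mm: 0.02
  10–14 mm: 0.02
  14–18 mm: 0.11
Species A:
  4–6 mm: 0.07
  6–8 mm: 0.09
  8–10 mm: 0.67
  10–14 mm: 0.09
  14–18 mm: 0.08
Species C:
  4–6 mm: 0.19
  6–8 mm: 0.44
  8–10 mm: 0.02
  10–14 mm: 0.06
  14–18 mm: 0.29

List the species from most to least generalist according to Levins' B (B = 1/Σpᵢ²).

Species C > Species A > Species B

Σp_Bᵢ² = 0.83² + 0.02² + 0.02² + 0.02² + 0.11² = 0.6889 + 0.0004 + 0.0004 + 0.0004 + 0.0121 = 0.7022
B_B = 1 / 0.7022 = 1.4241
Σp_Aᵢ² = 0.07² + 0.09² + 0.67² + 0.09² + 0.08² = 0.0049 + 0.0081 + 0.4489 + 0.0081 + 0.0064 = 0.4764
B_A = 1 / 0.4764 = 2.0991
Σp_Cᵢ² = 0.19² + 0.44² + 0.02² + 0.06² + 0.29² = 0.0361 + 0.1936 + 0.0004 + 0.0036 + 0.0841 = 0.3178
B_C = 1 / 0.3178 = 3.1466
Ranking by B (broadest → narrowest): Species C (3.15) > Species A (2.10) > Species B (1.42)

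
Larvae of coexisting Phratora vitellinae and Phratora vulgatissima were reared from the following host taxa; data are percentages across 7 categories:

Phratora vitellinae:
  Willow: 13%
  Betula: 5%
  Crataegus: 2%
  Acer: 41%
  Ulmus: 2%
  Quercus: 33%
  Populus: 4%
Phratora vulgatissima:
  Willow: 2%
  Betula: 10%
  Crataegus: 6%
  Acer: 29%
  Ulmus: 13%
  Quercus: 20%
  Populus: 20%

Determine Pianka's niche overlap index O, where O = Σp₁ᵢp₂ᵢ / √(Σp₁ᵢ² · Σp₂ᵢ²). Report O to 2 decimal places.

0.85

Convert percentages to proportions (divide by 100).
Σ p₁ᵢp₂ᵢ = 0.0026 + 0.0050 + 0.0012 + 0.1189 + 0.0026 + 0.0660 + 0.0080 = 0.2043
Σp_1ᵢ² = 0.13² + 0.05² + 0.02² + 0.41² + 0.02² + 0.33² + 0.04² = 0.0169 + 0.0025 + 0.0004 + 0.1681 + 0.0004 + 0.1089 + 0.0016 = 0.2988
Σp_2ᵢ² = 0.02² + 0.10² + 0.06² + 0.29² + 0.13² + 0.20² + 0.20² = 0.0004 + 0.0100 + 0.0036 + 0.0841 + 0.0169 + 0.0400 + 0.0400 = 0.1950
O = 0.2043 / √(0.2988 × 0.1950) = 0.2043 / 0.24138 = 0.8464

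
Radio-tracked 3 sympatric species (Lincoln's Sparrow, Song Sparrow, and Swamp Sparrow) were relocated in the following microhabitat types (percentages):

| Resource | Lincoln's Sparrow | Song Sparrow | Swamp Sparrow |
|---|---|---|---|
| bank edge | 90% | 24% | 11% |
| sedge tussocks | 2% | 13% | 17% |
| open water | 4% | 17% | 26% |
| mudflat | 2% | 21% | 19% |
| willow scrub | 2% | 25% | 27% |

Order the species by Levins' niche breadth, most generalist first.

Convert percentages to proportions (divide by 100).
Σp_Lincᵢ² = 0.90² + 0.02² + 0.04² + 0.02² + 0.02² = 0.8100 + 0.0004 + 0.0016 + 0.0004 + 0.0004 = 0.8128
B_Linc = 1 / 0.8128 = 1.2303
Σp_Songᵢ² = 0.24² + 0.13² + 0.17² + 0.21² + 0.25² = 0.0576 + 0.0169 + 0.0289 + 0.0441 + 0.0625 = 0.2100
B_Song = 1 / 0.2100 = 4.7619
Σp_Swamᵢ² = 0.11² + 0.17² + 0.26² + 0.19² + 0.27² = 0.0121 + 0.0289 + 0.0676 + 0.0361 + 0.0729 = 0.2176
B_Swam = 1 / 0.2176 = 4.5956
Ranking by B (broadest → narrowest): Song Sparrow (4.76) > Swamp Sparrow (4.60) > Lincoln's Sparrow (1.23)

Song Sparrow > Swamp Sparrow > Lincoln's Sparrow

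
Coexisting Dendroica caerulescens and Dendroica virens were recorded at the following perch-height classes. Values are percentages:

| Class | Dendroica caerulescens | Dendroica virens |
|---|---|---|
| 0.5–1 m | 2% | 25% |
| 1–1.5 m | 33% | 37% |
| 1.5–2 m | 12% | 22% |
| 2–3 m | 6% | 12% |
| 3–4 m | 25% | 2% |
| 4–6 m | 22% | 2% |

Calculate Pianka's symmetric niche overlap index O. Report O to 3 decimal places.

Convert percentages to proportions (divide by 100).
Σ p₁ᵢp₂ᵢ = 0.0050 + 0.1221 + 0.0264 + 0.0072 + 0.0050 + 0.0044 = 0.1701
Σp_1ᵢ² = 0.02² + 0.33² + 0.12² + 0.06² + 0.25² + 0.22² = 0.0004 + 0.1089 + 0.0144 + 0.0036 + 0.0625 + 0.0484 = 0.2382
Σp_2ᵢ² = 0.25² + 0.37² + 0.22² + 0.12² + 0.02² + 0.02² = 0.0625 + 0.1369 + 0.0484 + 0.0144 + 0.0004 + 0.0004 = 0.2630
O = 0.1701 / √(0.2382 × 0.2630) = 0.1701 / 0.250293 = 0.67960

0.680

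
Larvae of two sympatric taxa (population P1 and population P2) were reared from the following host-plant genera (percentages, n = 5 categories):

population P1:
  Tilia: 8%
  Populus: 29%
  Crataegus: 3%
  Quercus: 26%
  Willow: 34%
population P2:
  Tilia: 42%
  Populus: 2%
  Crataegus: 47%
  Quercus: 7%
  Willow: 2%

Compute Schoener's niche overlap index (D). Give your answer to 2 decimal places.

0.22

Convert percentages to proportions (divide by 100).
Σ|p₁ᵢ − p₂ᵢ| = 0.34 + 0.27 + 0.44 + 0.19 + 0.32 = 1.56
D = 1 − ½ × 1.56 = 1 − 0.780 = 0.2200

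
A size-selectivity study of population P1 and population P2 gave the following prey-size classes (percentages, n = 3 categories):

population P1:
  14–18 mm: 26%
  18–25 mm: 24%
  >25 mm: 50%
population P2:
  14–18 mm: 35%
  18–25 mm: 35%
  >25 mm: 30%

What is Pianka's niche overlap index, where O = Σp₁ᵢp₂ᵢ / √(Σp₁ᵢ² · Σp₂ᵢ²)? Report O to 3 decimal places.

Convert percentages to proportions (divide by 100).
Σ p₁ᵢp₂ᵢ = 0.0910 + 0.0840 + 0.1500 = 0.3250
Σp_1ᵢ² = 0.26² + 0.24² + 0.50² = 0.0676 + 0.0576 + 0.2500 = 0.3752
Σp_2ᵢ² = 0.35² + 0.35² + 0.30² = 0.1225 + 0.1225 + 0.0900 = 0.3350
O = 0.3250 / √(0.3752 × 0.3350) = 0.3250 / 0.354531 = 0.91670

0.917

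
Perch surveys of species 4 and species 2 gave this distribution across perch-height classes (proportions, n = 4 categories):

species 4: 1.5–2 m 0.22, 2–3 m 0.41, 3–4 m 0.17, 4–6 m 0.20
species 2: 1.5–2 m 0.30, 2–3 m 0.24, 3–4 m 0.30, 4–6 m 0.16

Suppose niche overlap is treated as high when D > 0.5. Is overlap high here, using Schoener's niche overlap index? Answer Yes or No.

Σ|p₁ᵢ − p₂ᵢ| = 0.08 + 0.17 + 0.13 + 0.04 = 0.42
D = 1 − ½ × 0.42 = 1 − 0.210 = 0.7900
D = 0.7900 > 0.5 → Yes.

Yes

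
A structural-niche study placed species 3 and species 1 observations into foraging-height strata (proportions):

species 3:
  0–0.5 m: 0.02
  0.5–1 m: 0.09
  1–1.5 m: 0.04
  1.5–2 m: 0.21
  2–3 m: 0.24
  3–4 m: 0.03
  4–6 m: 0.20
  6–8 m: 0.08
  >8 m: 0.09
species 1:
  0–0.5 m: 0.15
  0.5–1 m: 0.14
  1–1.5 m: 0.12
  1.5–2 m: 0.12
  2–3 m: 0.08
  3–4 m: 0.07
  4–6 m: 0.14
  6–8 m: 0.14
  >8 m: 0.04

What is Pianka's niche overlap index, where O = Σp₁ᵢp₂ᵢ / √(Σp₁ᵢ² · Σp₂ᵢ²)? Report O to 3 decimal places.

Σ p₁ᵢp₂ᵢ = 0.0030 + 0.0126 + 0.0048 + 0.0252 + 0.0192 + 0.0021 + 0.0280 + 0.0112 + 0.0036 = 0.1097
Σp_1ᵢ² = 0.02² + 0.09² + 0.04² + 0.21² + 0.24² + 0.03² + 0.20² + 0.08² + 0.09² = 0.0004 + 0.0081 + 0.0016 + 0.0441 + 0.0576 + 0.0009 + 0.0400 + 0.0064 + 0.0081 = 0.1672
Σp_2ᵢ² = 0.15² + 0.14² + 0.12² + 0.12² + 0.08² + 0.07² + 0.14² + 0.14² + 0.04² = 0.0225 + 0.0196 + 0.0144 + 0.0144 + 0.0064 + 0.0049 + 0.0196 + 0.0196 + 0.0016 = 0.1230
O = 0.1097 / √(0.1672 × 0.1230) = 0.1097 / 0.143407 = 0.76496

0.765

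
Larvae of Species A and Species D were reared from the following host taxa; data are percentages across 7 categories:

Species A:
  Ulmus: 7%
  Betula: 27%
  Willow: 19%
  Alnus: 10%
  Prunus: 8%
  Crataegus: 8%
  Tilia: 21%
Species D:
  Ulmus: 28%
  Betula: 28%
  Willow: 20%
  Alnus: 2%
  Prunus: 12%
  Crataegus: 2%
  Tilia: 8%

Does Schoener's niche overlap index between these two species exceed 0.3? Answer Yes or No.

Yes

Convert percentages to proportions (divide by 100).
Σ|p₁ᵢ − p₂ᵢ| = 0.21 + 0.01 + 0.01 + 0.08 + 0.04 + 0.06 + 0.13 = 0.54
D = 1 − ½ × 0.54 = 1 − 0.270 = 0.7300
D = 0.7300 > 0.3 → Yes.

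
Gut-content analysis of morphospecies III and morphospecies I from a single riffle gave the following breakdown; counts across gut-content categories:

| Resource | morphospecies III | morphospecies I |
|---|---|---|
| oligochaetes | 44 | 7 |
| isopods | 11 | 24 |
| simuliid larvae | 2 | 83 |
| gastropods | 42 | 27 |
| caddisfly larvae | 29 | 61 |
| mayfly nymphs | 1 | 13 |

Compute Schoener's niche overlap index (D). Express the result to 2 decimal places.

Proportions for morphospecies III (n=129): 44/129=0.3411, 11/129=0.0853, 2/129=0.0155, 42/129=0.3256, 29/129=0.2248, 1/129=0.0078
Proportions for morphospecies I (n=215): 7/215=0.0326, 24/215=0.1116, 83/215=0.3860, 27/215=0.1256, 61/215=0.2837, 13/215=0.0605
Σ|p₁ᵢ − p₂ᵢ| = 0.3085 + 0.0263 + 0.3705 + 0.2000 + 0.0589 + 0.0527 = 1.0169
D = 1 − ½ × 1.0169 = 1 − 0.50845 = 0.49155

0.49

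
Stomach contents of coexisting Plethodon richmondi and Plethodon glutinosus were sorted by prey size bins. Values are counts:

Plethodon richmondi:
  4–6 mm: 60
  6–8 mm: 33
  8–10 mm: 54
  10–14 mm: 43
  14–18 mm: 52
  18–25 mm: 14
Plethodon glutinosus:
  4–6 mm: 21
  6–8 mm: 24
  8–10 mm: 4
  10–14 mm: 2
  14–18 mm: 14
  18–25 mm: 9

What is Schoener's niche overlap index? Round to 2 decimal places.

0.69

Proportions for Plethodon richmondi (n=256): 60/256=0.2344, 33/256=0.1289, 54/256=0.2109, 43/256=0.1680, 52/256=0.2031, 14/256=0.0547
Proportions for Plethodon glutinosus (n=74): 21/74=0.2838, 24/74=0.3243, 4/74=0.0541, 2/74=0.0270, 14/74=0.1892, 9/74=0.1216
Σ|p₁ᵢ − p₂ᵢ| = 0.0494 + 0.1954 + 0.1568 + 0.1410 + 0.0139 + 0.0669 = 0.6234
D = 1 − ½ × 0.6234 = 1 − 0.31170 = 0.68830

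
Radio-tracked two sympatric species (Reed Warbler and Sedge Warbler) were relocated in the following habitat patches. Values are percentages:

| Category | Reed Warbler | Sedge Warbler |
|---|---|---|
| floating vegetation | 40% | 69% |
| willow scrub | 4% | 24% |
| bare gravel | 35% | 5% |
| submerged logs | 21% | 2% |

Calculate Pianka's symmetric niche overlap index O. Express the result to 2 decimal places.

0.73

Convert percentages to proportions (divide by 100).
Σ p₁ᵢp₂ᵢ = 0.2760 + 0.0096 + 0.0175 + 0.0042 = 0.3073
Σp_1ᵢ² = 0.40² + 0.04² + 0.35² + 0.21² = 0.1600 + 0.0016 + 0.1225 + 0.0441 = 0.3282
Σp_2ᵢ² = 0.69² + 0.24² + 0.05² + 0.02² = 0.4761 + 0.0576 + 0.0025 + 0.0004 = 0.5366
O = 0.3073 / √(0.3282 × 0.5366) = 0.3073 / 0.41966 = 0.7323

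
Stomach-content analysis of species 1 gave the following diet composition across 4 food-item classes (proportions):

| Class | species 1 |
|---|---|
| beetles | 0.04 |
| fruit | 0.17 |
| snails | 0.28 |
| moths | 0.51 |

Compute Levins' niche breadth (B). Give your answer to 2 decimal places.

2.71

Σpᵢ² = 0.04² + 0.17² + 0.28² + 0.51² = 0.0016 + 0.0289 + 0.0784 + 0.2601 = 0.3690
B = 1 / 0.3690 = 2.7100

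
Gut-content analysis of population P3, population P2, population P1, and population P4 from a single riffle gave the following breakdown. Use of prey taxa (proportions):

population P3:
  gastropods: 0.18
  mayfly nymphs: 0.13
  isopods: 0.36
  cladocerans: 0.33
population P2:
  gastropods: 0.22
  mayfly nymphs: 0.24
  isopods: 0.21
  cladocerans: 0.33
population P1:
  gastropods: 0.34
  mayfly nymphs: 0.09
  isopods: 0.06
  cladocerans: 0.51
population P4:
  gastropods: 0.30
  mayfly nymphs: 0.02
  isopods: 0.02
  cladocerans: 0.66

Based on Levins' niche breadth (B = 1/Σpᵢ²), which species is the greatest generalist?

Σp_P3ᵢ² = 0.18² + 0.13² + 0.36² + 0.33² = 0.0324 + 0.0169 + 0.1296 + 0.1089 = 0.2878
B_P3 = 1 / 0.2878 = 3.4746
Σp_P2ᵢ² = 0.22² + 0.24² + 0.21² + 0.33² = 0.0484 + 0.0576 + 0.0441 + 0.1089 = 0.2590
B_P2 = 1 / 0.2590 = 3.8610
Σp_P1ᵢ² = 0.34² + 0.09² + 0.06² + 0.51² = 0.1156 + 0.0081 + 0.0036 + 0.2601 = 0.3874
B_P1 = 1 / 0.3874 = 2.5813
Σp_P4ᵢ² = 0.30² + 0.02² + 0.02² + 0.66² = 0.0900 + 0.0004 + 0.0004 + 0.4356 = 0.5264
B_P4 = 1 / 0.5264 = 1.8997
Highest B → broadest niche (most generalist): population P2 (B = 3.86).

population P2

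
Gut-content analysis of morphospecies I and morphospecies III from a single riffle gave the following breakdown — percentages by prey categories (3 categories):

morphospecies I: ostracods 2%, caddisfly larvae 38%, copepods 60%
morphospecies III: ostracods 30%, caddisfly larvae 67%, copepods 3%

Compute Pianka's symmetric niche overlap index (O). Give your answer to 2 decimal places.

Convert percentages to proportions (divide by 100).
Σ p₁ᵢp₂ᵢ = 0.0060 + 0.2546 + 0.0180 = 0.2786
Σp_1ᵢ² = 0.02² + 0.38² + 0.60² = 0.0004 + 0.1444 + 0.3600 = 0.5048
Σp_2ᵢ² = 0.30² + 0.67² + 0.03² = 0.0900 + 0.4489 + 0.0009 = 0.5398
O = 0.2786 / √(0.5048 × 0.5398) = 0.2786 / 0.52201 = 0.5337

0.53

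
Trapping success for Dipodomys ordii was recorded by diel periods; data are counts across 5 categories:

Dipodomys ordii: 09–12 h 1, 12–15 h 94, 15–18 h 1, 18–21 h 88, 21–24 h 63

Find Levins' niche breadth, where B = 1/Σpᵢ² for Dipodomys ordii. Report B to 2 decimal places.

Proportions for Dipodomys ordii (n=247): 1/247=0.0040, 94/247=0.3806, 1/247=0.0040, 88/247=0.3563, 63/247=0.2551
Σpᵢ² = 0.0040² + 0.3806² + 0.0040² + 0.3563² + 0.2551² = 0.000016 + 0.144856 + 0.000016 + 0.126950 + 0.065076 = 0.336914
B = 1 / 0.336914 = 2.9681

2.97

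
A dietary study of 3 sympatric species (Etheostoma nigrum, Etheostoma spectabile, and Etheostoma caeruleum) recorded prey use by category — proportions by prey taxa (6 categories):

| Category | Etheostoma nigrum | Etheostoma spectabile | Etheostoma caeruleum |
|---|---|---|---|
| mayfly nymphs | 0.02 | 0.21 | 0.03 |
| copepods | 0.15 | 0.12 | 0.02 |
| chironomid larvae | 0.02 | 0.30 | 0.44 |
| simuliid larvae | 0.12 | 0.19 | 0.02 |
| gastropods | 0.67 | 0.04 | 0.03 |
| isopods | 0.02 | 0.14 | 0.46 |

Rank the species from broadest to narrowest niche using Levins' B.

Σp_nigrᵢ² = 0.02² + 0.15² + 0.02² + 0.12² + 0.67² + 0.02² = 0.0004 + 0.0225 + 0.0004 + 0.0144 + 0.4489 + 0.0004 = 0.4870
B_nigr = 1 / 0.4870 = 2.0534
Σp_specᵢ² = 0.21² + 0.12² + 0.30² + 0.19² + 0.04² + 0.14² = 0.0441 + 0.0144 + 0.0900 + 0.0361 + 0.0016 + 0.0196 = 0.2058
B_spec = 1 / 0.2058 = 4.8591
Σp_caerᵢ² = 0.03² + 0.02² + 0.44² + 0.02² + 0.03² + 0.46² = 0.0009 + 0.0004 + 0.1936 + 0.0004 + 0.0009 + 0.2116 = 0.4078
B_caer = 1 / 0.4078 = 2.4522
Ranking by B (broadest → narrowest): Etheostoma spectabile (4.86) > Etheostoma caeruleum (2.45) > Etheostoma nigrum (2.05)

Etheostoma spectabile > Etheostoma caeruleum > Etheostoma nigrum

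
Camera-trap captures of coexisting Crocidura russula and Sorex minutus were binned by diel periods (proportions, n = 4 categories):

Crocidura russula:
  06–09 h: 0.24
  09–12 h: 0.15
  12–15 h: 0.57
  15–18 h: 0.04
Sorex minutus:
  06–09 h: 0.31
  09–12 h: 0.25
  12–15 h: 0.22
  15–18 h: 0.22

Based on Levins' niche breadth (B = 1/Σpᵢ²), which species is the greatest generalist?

Sorex minutus

Σp_russᵢ² = 0.24² + 0.15² + 0.57² + 0.04² = 0.0576 + 0.0225 + 0.3249 + 0.0016 = 0.4066
B_russ = 1 / 0.4066 = 2.4594
Σp_minuᵢ² = 0.31² + 0.25² + 0.22² + 0.22² = 0.0961 + 0.0625 + 0.0484 + 0.0484 = 0.2554
B_minu = 1 / 0.2554 = 3.9154
Highest B → broadest niche (most generalist): Sorex minutus (B = 3.92).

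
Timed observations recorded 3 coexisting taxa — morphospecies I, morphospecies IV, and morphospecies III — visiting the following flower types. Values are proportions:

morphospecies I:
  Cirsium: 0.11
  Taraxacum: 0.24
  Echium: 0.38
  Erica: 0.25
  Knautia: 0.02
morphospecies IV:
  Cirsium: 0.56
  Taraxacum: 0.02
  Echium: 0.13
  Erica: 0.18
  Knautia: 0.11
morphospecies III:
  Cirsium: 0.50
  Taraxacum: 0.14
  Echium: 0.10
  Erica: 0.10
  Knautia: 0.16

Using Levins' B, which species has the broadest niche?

Σp_Iᵢ² = 0.11² + 0.24² + 0.38² + 0.25² + 0.02² = 0.0121 + 0.0576 + 0.1444 + 0.0625 + 0.0004 = 0.2770
B_I = 1 / 0.2770 = 3.6101
Σp_IVᵢ² = 0.56² + 0.02² + 0.13² + 0.18² + 0.11² = 0.3136 + 0.0004 + 0.0169 + 0.0324 + 0.0121 = 0.3754
B_IV = 1 / 0.3754 = 2.6638
Σp_IIIᵢ² = 0.50² + 0.14² + 0.10² + 0.10² + 0.16² = 0.2500 + 0.0196 + 0.0100 + 0.0100 + 0.0256 = 0.3152
B_III = 1 / 0.3152 = 3.1726
Highest B → broadest niche (most generalist): morphospecies I (B = 3.61).

morphospecies I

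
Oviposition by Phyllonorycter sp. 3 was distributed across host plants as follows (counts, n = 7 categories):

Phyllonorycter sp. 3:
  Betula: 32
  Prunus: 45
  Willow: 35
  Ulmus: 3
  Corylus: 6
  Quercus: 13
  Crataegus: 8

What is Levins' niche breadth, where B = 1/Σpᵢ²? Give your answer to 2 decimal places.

4.43

Proportions for Phyllonorycter sp. 3 (n=142): 32/142=0.2254, 45/142=0.3169, 35/142=0.2465, 3/142=0.0211, 6/142=0.0423, 13/142=0.0915, 8/142=0.0563
Σpᵢ² = 0.2254² + 0.3169² + 0.2465² + 0.0211² + 0.0423² + 0.0915² + 0.0563² = 0.050805 + 0.100426 + 0.060762 + 0.000445 + 0.001789 + 0.008372 + 0.003170 = 0.225769
B = 1 / 0.225769 = 4.4293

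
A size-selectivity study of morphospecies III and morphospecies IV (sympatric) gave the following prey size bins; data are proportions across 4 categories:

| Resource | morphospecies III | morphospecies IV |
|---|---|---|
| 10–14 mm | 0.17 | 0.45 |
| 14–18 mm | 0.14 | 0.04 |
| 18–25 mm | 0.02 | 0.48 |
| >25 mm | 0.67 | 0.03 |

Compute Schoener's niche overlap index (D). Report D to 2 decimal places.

0.26

Σ|p₁ᵢ − p₂ᵢ| = 0.28 + 0.10 + 0.46 + 0.64 = 1.48
D = 1 − ½ × 1.48 = 1 − 0.740 = 0.2600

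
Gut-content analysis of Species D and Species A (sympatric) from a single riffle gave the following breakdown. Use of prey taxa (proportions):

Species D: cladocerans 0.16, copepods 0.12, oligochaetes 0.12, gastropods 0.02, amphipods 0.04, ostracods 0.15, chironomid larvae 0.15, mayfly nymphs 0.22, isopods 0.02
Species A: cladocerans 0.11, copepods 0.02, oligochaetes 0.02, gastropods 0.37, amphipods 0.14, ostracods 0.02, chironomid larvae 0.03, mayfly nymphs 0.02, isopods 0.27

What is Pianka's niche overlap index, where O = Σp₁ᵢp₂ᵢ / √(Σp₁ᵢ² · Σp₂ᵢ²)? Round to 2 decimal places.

0.28

Σ p₁ᵢp₂ᵢ = 0.0176 + 0.0024 + 0.0024 + 0.0074 + 0.0056 + 0.0030 + 0.0045 + 0.0044 + 0.0054 = 0.0527
Σp_1ᵢ² = 0.16² + 0.12² + 0.12² + 0.02² + 0.04² + 0.15² + 0.15² + 0.22² + 0.02² = 0.0256 + 0.0144 + 0.0144 + 0.0004 + 0.0016 + 0.0225 + 0.0225 + 0.0484 + 0.0004 = 0.1502
Σp_2ᵢ² = 0.11² + 0.02² + 0.02² + 0.37² + 0.14² + 0.02² + 0.03² + 0.02² + 0.27² = 0.0121 + 0.0004 + 0.0004 + 0.1369 + 0.0196 + 0.0004 + 0.0009 + 0.0004 + 0.0729 = 0.2440
O = 0.0527 / √(0.1502 × 0.2440) = 0.0527 / 0.19144 = 0.2753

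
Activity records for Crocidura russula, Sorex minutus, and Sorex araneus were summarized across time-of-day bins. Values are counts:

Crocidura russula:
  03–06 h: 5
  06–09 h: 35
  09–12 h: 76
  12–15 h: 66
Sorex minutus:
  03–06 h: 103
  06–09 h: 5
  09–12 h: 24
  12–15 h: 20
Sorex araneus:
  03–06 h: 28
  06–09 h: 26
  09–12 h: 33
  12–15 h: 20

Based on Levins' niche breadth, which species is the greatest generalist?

Proportions for Crocidura russula (n=182): 5/182=0.0275, 35/182=0.1923, 76/182=0.4176, 66/182=0.3626
Proportions for Sorex minutus (n=152): 103/152=0.6776, 5/152=0.0329, 24/152=0.1579, 20/152=0.1316
Proportions for Sorex araneus (n=107): 28/107=0.2617, 26/107=0.2430, 33/107=0.3084, 20/107=0.1869
Σp_russᵢ² = 0.0275² + 0.1923² + 0.4176² + 0.3626² = 0.000756 + 0.036979 + 0.174390 + 0.131479 = 0.343604
B_russ = 1 / 0.343604 = 2.9103
Σp_minuᵢ² = 0.6776² + 0.0329² + 0.1579² + 0.1316² = 0.459142 + 0.001082 + 0.024932 + 0.017319 = 0.502475
B_minu = 1 / 0.502475 = 1.9901
Σp_aranᵢ² = 0.2617² + 0.2430² + 0.3084² + 0.1869² = 0.068487 + 0.059049 + 0.095111 + 0.034932 = 0.257579
B_aran = 1 / 0.257579 = 3.8823
Highest B → broadest niche (most generalist): Sorex araneus (B = 3.88).

Sorex araneus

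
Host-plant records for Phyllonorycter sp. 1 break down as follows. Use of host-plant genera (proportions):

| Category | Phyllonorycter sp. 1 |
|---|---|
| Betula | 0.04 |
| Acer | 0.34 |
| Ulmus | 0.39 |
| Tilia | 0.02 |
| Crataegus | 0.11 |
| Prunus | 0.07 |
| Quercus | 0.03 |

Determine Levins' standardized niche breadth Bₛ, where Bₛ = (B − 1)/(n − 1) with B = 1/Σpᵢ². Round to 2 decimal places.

0.41

Σpᵢ² = 0.04² + 0.34² + 0.39² + 0.02² + 0.11² + 0.07² + 0.03² = 0.0016 + 0.1156 + 0.1521 + 0.0004 + 0.0121 + 0.0049 + 0.0009 = 0.2876
B = 1 / 0.2876 = 3.4771
Bₛ = (B − 1)/(n − 1) = (3.4771 − 1)/(7 − 1) = 2.4771/6 = 0.4129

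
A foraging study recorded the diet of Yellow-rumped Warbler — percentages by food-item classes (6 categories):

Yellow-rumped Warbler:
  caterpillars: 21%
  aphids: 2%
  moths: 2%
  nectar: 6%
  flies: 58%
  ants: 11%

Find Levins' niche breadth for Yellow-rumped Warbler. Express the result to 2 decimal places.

2.52

Convert percentages to proportions (divide by 100).
Σpᵢ² = 0.21² + 0.02² + 0.02² + 0.06² + 0.58² + 0.11² = 0.0441 + 0.0004 + 0.0004 + 0.0036 + 0.3364 + 0.0121 = 0.3970
B = 1 / 0.3970 = 2.5189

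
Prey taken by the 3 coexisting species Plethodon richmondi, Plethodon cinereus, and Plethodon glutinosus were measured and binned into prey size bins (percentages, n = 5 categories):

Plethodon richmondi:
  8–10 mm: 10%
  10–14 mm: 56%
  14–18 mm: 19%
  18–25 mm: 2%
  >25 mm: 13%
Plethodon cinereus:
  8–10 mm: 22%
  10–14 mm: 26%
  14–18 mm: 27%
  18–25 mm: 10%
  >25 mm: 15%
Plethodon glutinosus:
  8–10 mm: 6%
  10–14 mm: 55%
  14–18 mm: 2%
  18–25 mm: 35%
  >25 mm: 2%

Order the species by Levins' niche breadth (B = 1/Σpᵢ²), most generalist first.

Convert percentages to proportions (divide by 100).
Σp_richᵢ² = 0.10² + 0.56² + 0.19² + 0.02² + 0.13² = 0.0100 + 0.3136 + 0.0361 + 0.0004 + 0.0169 = 0.3770
B_rich = 1 / 0.3770 = 2.6525
Σp_cineᵢ² = 0.22² + 0.26² + 0.27² + 0.10² + 0.15² = 0.0484 + 0.0676 + 0.0729 + 0.0100 + 0.0225 = 0.2214
B_cine = 1 / 0.2214 = 4.5167
Σp_glutᵢ² = 0.06² + 0.55² + 0.02² + 0.35² + 0.02² = 0.0036 + 0.3025 + 0.0004 + 0.1225 + 0.0004 = 0.4294
B_glut = 1 / 0.4294 = 2.3288
Ranking by B (broadest → narrowest): Plethodon cinereus (4.52) > Plethodon richmondi (2.65) > Plethodon glutinosus (2.33)

Plethodon cinereus > Plethodon richmondi > Plethodon glutinosus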